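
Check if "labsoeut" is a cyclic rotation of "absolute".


Word: "absolute", Candidate: "labsoeut"
Method: check if candidate is substring of word+word
"absoluteabsolute" contains "labsoeut"? No
Is rotation = No


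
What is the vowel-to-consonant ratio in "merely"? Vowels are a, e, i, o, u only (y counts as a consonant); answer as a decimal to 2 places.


Word: "merely"
Vowels (a,e,i,o,u): 2
Consonants: 4
Ratio = 2/4
= 0.50


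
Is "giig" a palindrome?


Word: "giig"
Reversed: "giig"
Forward == Backward? giig == giig
Palindrome = Yes


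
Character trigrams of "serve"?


Word: "serve" (length 5)
Number of trigrams = 5 - 3 + 1 = 3
  Position 0: "ser"
  Position 1: "erv"
  Position 2: "rve"
Trigrams = "ser", "erv", "rve"


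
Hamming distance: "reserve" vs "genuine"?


Comparing character by character (same length = 7):
  Pos 0: 'r' vs 'g' !=
  Pos 1: 'e' vs 'e' =
  Pos 2: 's' vs 'n' !=
  Pos 3: 'e' vs 'u' !=
  Pos 4: 'r' vs 'i' !=
  Pos 5: 'v' vs 'n' !=
  Pos 6: 'e' vs 'e' =
Hamming distance = 5


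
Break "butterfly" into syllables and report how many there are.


Word: "butterfly"
Syllable breakdown: but · ter · fly
Counting: 3 parts
= 3 syllables


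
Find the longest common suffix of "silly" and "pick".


Word 1: "silly"
Word 2: "pick"
Comparing from end:
  Pos -1: 'y' != 'k' (stop)
LCS = "" (length 0)


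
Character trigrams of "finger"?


Word: "finger" (length 6)
Number of trigrams = 6 - 3 + 1 = 4
  Position 0: "fin"
  Position 1: "ing"
  Position 2: "nge"
  Position 3: "ger"
Trigrams = "fin", "ing", "nge", "ger"


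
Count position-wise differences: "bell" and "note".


Comparing character by character (same length = 4):
  Pos 0: 'b' vs 'n' !=
  Pos 1: 'e' vs 'o' !=
  Pos 2: 'l' vs 't' !=
  Pos 3: 'l' vs 'e' !=
Hamming distance = 4


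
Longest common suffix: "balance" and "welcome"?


Word 1: "balance"
Word 2: "welcome"
Comparing from end:
  Pos -1: 'e' == 'e'
  Pos -2: 'c' != 'm' (stop)
LCS = "e" (length 1)


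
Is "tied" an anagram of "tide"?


Word 1: "tide" → sorted: deit
Word 2: "tied" → sorted: deit
Same letters? deit == deit
Anagram = Yes


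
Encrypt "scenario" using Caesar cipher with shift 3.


Word: "scenario"
Shift: 3
Each letter → (letter + shift) mod 26:
  's' (18) + 3 = 21 → 'v'
  'c' (2) + 3 = 5 → 'f'
  'e' (4) + 3 = 7 → 'h'
  'n' (13) + 3 = 16 → 'q'
  'a' (0) + 3 = 3 → 'd'
  'r' (17) + 3 = 20 → 'u'
  'i' (8) + 3 = 11 → 'l'
  'o' (14) + 3 = 17 → 'r'
Result = "vfhqdulr"


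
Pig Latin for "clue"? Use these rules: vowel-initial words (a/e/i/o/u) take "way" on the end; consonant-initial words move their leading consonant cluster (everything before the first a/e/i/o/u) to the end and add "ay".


Word: "clue"
Starts with consonant(s) → move to end, add 'ay'
Consonant cluster: "cl"
Pig Latin = "ueclay"


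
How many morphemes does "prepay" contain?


Word: "prepay"
Morphemes: pre- + pay
Each morpheme carries meaning
= 2 morphemes


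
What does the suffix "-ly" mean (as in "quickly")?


Suffix: -ly
As in: quickly -> quick + -ly
Meaning = in a manner


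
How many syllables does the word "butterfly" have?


Word: "butterfly"
Syllable breakdown: but-ter-fly
Counting: 3 parts
= 3 syllables


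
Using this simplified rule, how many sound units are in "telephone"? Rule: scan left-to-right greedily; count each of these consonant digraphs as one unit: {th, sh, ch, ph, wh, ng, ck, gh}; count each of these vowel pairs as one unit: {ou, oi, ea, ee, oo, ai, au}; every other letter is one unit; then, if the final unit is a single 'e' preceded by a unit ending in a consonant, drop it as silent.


Word: "telephone" (9 letters)
Left-to-right scan:
  [1] 't' (letter)
  [2] 'e' (letter)
  [3] 'l' (letter)
  [4] 'e' (letter)
  [5] 'ph' (digraph)
  [6] 'o' (letter)
  [7] 'n' (letter)
  [8] 'e' (letter)
Units from scan: 8
Final unit is 'e' after a consonant -> drop as silent (-1)
Sound units = 7 units


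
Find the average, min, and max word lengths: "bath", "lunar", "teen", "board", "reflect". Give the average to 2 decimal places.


Lengths: "bath"=4, "lunar"=5, "teen"=4, "board"=5, "reflect"=7
Sum = 25, Count = 5
Average = 25/5 = 5.00
= avg=5.00, min=4, max=7


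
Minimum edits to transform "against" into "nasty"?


Word 1: "against" (length 7)
Word 2: "nasty" (length 5)
One optimal edit sequence (insert/delete/substitute each cost 1):
  1. delete 'a'  (+1)
  2. substitute 'g' -> 'n'  (+1)
  3. keep 'a'
  4. delete 'i'  (+1)
  5. delete 'n'  (+1)
  6. keep 's'
  7. keep 't'
  8. insert 'y'  (+1)
Total edit operations: 5
Edit distance = 5


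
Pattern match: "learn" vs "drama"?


Pattern of "learn": [0, 1, 2, 3, 4]
Pattern of "drama": [0, 1, 2, 3, 2]
Patterns do not match
Same pattern = No


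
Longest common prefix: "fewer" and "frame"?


Word 1: "fewer"
Word 2: "frame"
Comparing from start:
  Pos 0: 'f' == 'f'
  Pos 1: 'e' != 'r' (stop)
LCP = "f" (length 1)


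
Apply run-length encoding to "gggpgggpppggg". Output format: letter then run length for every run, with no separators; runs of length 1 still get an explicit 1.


String: "gggpgggpppggg"
Scanning for consecutive runs:
  'g' x 3
  'p' x 1
  'g' x 3
  'p' x 3
  'g' x 3
RLE = "g3p1g3p3g3"


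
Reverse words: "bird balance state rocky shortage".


Original: "bird balance state rocky shortage"
Words (1..n): bird | balance | state | rocky | shortage
Reversed (n..1): shortage | rocky | state | balance | bird
Result = "shortage rocky state balance bird"


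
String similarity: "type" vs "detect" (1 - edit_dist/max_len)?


Word 1: "type" (length 4)
Word 2: "detect" (length 6)
One optimal edit sequence:
  1. insert 'd'  (+1)
  2. insert 'e'  (+1)
  3. keep 't'
  4. substitute 'y' -> 'e'  (+1)
  5. substitute 'p' -> 'c'  (+1)
  6. substitute 'e' -> 't'  (+1)
Edit distance = 5
Max length = max(4, 6) = 6
Similarity = 1 - 5/6
= 0.1667


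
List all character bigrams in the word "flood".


Word: "flood" (length 5)
Number of bigrams = 5 - 2 + 1 = 4
  Position 0: "fl"
  Position 1: "lo"
  Position 2: "oo"
  Position 3: "od"
Bigrams = "fl", "lo", "oo", "od"


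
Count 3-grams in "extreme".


Word: "extreme" (length 7)
Number of 3-grams = length - 3 + 1 = 7 - 3 + 1
= 5


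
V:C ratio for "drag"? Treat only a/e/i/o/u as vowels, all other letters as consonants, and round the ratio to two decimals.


Word: "drag"
Vowels (a,e,i,o,u): 1
Consonants: 3
Ratio = 1/3
= 0.33


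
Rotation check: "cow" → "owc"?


Word: "cow", Candidate: "owc"
Method: check if candidate is substring of word+word
"cowcow" contains "owc"? Yes
Is rotation = Yes


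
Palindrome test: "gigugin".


Word: "gigugin"
Reversed: "nigugig"
Forward == Backward? gigugin != nigugig
Palindrome = No


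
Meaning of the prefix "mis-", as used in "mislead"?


Prefix: mis-
Example: mislead (mis- + lead)
Meaning = wrongly


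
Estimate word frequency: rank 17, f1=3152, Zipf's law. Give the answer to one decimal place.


Zipf's law: f(r) = f(1) / r
f(1) = 3152
f(17) = 3152 / 17
= 185.4 occurrences


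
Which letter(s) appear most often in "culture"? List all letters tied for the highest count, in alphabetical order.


Word: "culture"
Letter counts:
  'c': 1
  'e': 1
  'l': 1
  'r': 1
  't': 1
  'u': 2
Maximum count = 2
Most frequent = 'u' (2 times each)


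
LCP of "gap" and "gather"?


Word 1: "gap"
Word 2: "gather"
Comparing from start:
  Pos 0: 'g' == 'g'
  Pos 1: 'a' == 'a'
  Pos 2: 'p' != 't' (stop)
LCP = "ga" (length 2)


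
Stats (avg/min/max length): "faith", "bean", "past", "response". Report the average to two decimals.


Lengths: "faith"=5, "bean"=4, "past"=4, "response"=8
Sum = 21, Count = 4
Average = 21/4 = 5.25
= avg=5.25, min=4, max=8


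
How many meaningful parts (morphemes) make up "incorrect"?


Word: "incorrect"
Morphemes: in- | correct
Each morpheme carries meaning
= 2 morphemes


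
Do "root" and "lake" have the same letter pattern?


Pattern of "root": [0, 1, 1, 2]
Pattern of "lake": [0, 1, 2, 3]
Patterns do not match
Same pattern = No


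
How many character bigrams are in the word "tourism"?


Word: "tourism" (length 7)
Number of 2-grams = length - 2 + 1 = 7 - 2 + 1
= 6


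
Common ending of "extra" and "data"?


Word 1: "extra"
Word 2: "data"
Comparing from end:
  Pos -1: 'a' == 'a'
  Pos -2: 'r' != 't' (stop)
LCS = "a" (length 1)


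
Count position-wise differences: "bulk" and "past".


Comparing character by character (same length = 4):
  Pos 0: 'b' vs 'p' !=
  Pos 1: 'u' vs 'a' !=
  Pos 2: 'l' vs 's' !=
  Pos 3: 'k' vs 't' !=
Hamming distance = 4


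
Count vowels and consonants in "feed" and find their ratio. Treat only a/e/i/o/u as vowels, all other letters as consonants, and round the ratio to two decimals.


Word: "feed"
Vowels (a,e,i,o,u): 2
Consonants: 2
Ratio = 2/2
= 1.00


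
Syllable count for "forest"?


Word: "forest"
Syllable breakdown: for-est
Counting: 2 parts
= 2 syllables


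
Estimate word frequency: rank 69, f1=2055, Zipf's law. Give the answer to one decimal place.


Zipf's law: f(r) = f(1) / r
f(1) = 2055
f(69) = 2055 / 69
= 29.8 occurrences


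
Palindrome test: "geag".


Word: "geag"
Reversed: "gaeg"
Forward == Backward? geag != gaeg
Palindrome = No


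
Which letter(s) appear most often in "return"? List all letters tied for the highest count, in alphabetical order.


Word: "return"
Letter counts:
  'e': 1
  'n': 1
  'r': 2
  't': 1
  'u': 1
Maximum count = 2
Most frequent = 'r' (2 times each)


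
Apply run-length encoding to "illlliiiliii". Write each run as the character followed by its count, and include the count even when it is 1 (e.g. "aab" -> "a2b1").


String: "illlliiiliii"
Scanning for consecutive runs:
  'i' x 1
  'l' x 4
  'i' x 3
  'l' x 1
  'i' x 3
RLE = "i1l4i3l1i3"


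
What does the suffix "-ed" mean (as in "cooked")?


Suffix: -ed
Example: cooked (cook + -ed)
Meaning = past tense


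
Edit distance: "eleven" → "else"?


Word 1: "eleven" (length 6)
Word 2: "else" (length 4)
One optimal edit sequence (insert/delete/substitute each cost 1):
  1. keep 'e'
  2. keep 'l'
  3. delete 'e'  (+1)
  4. substitute 'v' -> 's'  (+1)
  5. keep 'e'
  6. delete 'n'  (+1)
Total edit operations: 3
Edit distance = 3


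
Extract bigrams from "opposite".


Word: "opposite" (length 8)
Number of bigrams = 8 - 2 + 1 = 7
  Position 0: "op"
  Position 1: "pp"
  Position 2: "po"
  Position 3: "os"
  Position 4: "si"
  Position 5: "it"
  Position 6: "te"
Bigrams = "op", "pp", "po", "os", "si", "it", "te"


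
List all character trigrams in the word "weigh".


Word: "weigh" (length 5)
Number of trigrams = 5 - 3 + 1 = 3
  Position 0: "wei"
  Position 1: "eig"
  Position 2: "igh"
Trigrams = "wei", "eig", "igh"


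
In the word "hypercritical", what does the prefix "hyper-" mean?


Prefix: hyper-
As in: hypercritical -> hyper- + critical
Meaning = over / excessive


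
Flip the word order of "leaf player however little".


Original: "leaf player however little"
Words (1..n): leaf | player | however | little
Reversed (n..1): little | however | player | leaf
Result = "little however player leaf"


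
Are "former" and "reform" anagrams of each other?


Word 1: "former" → sorted: efmorr
Word 2: "reform" → sorted: efmorr
Same letters? efmorr == efmorr
Anagram = Yes


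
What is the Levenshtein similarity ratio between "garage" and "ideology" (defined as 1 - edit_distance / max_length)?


Word 1: "garage" (length 6)
Word 2: "ideology" (length 8)
One optimal edit sequence:
  1. insert 'i'  (+1)
  2. insert 'd'  (+1)
  3. substitute 'g' -> 'e'  (+1)
  4. substitute 'a' -> 'o'  (+1)
  5. substitute 'r' -> 'l'  (+1)
  6. substitute 'a' -> 'o'  (+1)
  7. keep 'g'
  8. substitute 'e' -> 'y'  (+1)
Edit distance = 7
Max length = max(6, 8) = 8
Similarity = 1 - 7/8
= 0.1250


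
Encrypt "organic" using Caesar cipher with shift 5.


Word: "organic"
Shift: 5
Each letter → (letter + shift) mod 26:
  'o' (14) + 5 = 19 → 't'
  'r' (17) + 5 = 22 → 'w'
  'g' (6) + 5 = 11 → 'l'
  'a' (0) + 5 = 5 → 'f'
  'n' (13) + 5 = 18 → 's'
  'i' (8) + 5 = 13 → 'n'
  'c' (2) + 5 = 7 → 'h'
Result = "twlfsnh"


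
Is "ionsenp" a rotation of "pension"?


Word: "pension", Candidate: "ionsenp"
Method: check if candidate is substring of word+word
"pensionpension" contains "ionsenp"? No
Is rotation = No


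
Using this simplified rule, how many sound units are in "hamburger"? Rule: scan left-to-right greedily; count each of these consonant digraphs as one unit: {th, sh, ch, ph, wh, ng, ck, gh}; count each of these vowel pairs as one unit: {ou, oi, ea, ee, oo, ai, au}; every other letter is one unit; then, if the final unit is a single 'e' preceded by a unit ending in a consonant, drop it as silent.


Word: "hamburger" (9 letters)
Left-to-right scan:
  (1) 'h' (letter)
  (2) 'a' (letter)
  (3) 'm' (letter)
  (4) 'b' (letter)
  (5) 'u' (letter)
  (6) 'r' (letter)
  (7) 'g' (letter)
  (8) 'e' (letter)
  (9) 'r' (letter)
Units from scan: 9
Sound units = 9 units


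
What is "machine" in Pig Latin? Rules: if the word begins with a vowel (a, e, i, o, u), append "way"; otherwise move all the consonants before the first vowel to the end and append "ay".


Word: "machine"
Starts with consonant(s) → move to end, add 'ay'
Consonant cluster: "m"
Pig Latin = "achinemay"


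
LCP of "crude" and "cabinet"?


Word 1: "crude"
Word 2: "cabinet"
Comparing from start:
  Pos 0: 'c' == 'c'
  Pos 1: 'r' != 'a' (stop)
LCP = "c" (length 1)


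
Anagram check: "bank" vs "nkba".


Word 1: "bank" → sorted: abkn
Word 2: "nkba" → sorted: abkn
Same letters? abkn == abkn
Anagram = Yes


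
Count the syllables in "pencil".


Word: "pencil"
Syllable breakdown: pen-cil
Counting: 2 parts
= 2 syllables


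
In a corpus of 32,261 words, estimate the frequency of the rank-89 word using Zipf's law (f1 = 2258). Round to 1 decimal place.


Zipf's law: f(r) = f(1) / r
f(1) = 2258
f(89) = 2258 / 89
= 25.4 occurrences


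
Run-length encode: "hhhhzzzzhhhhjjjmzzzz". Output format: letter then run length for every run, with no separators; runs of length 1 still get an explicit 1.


String: "hhhhzzzzhhhhjjjmzzzz"
Scanning for consecutive runs:
  'h' x 4
  'z' x 4
  'h' x 4
  'j' x 3
  'm' x 1
  'z' x 4
RLE = "h4z4h4j3m1z4"


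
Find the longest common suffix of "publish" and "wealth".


Word 1: "publish"
Word 2: "wealth"
Comparing from end:
  Pos -1: 'h' == 'h'
  Pos -2: 's' != 't' (stop)
LCS = "h" (length 1)


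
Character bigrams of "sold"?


Word: "sold" (length 4)
Number of bigrams = 4 - 2 + 1 = 3
  Position 0: "so"
  Position 1: "ol"
  Position 2: "ld"
Bigrams = "so", "ol", "ld"


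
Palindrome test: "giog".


Word: "giog"
Reversed: "goig"
Forward == Backward? giog != goig
Palindrome = No


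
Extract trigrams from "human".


Word: "human" (length 5)
Number of trigrams = 5 - 3 + 1 = 3
  Position 0: "hum"
  Position 1: "uma"
  Position 2: "man"
Trigrams = "hum", "uma", "man"


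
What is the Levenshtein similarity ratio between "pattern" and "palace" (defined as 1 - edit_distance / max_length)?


Word 1: "pattern" (length 7)
Word 2: "palace" (length 6)
One optimal edit sequence:
  1. keep 'p'
  2. keep 'a'
  3. delete 't'  (+1)
  4. substitute 't' -> 'l'  (+1)
  5. substitute 'e' -> 'a'  (+1)
  6. substitute 'r' -> 'c'  (+1)
  7. substitute 'n' -> 'e'  (+1)
Edit distance = 5
Max length = max(7, 6) = 7
Similarity = 1 - 5/7
= 0.2857


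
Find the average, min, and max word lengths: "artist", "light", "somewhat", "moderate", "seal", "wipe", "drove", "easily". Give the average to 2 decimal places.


Lengths: "artist"=6, "light"=5, "somewhat"=8, "moderate"=8, "seal"=4, "wipe"=4, "drove"=5, "easily"=6
Sum = 46, Count = 8
Average = 46/8 = 5.75
= avg=5.75, min=4, max=8


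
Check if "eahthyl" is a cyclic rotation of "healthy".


Word: "healthy", Candidate: "eahthyl"
Method: check if candidate is substring of word+word
"healthyhealthy" contains "eahthyl"? No
Is rotation = No


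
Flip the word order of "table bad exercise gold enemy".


Original: "table bad exercise gold enemy"
Words (1..n): table | bad | exercise | gold | enemy
Reversed (n..1): enemy | gold | exercise | bad | table
Result = "enemy gold exercise bad table"


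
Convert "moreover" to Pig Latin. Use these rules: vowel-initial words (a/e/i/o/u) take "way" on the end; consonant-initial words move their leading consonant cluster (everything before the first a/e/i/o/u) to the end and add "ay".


Word: "moreover"
Starts with consonant(s) → move to end, add 'ay'
Consonant cluster: "m"
Pig Latin = "oreovermay"


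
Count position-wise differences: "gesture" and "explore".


Comparing character by character (same length = 7):
  Pos 0: 'g' vs 'e' !=
  Pos 1: 'e' vs 'x' !=
  Pos 2: 's' vs 'p' !=
  Pos 3: 't' vs 'l' !=
  Pos 4: 'u' vs 'o' !=
  Pos 5: 'r' vs 'r' =
  Pos 6: 'e' vs 'e' =
Hamming distance = 5


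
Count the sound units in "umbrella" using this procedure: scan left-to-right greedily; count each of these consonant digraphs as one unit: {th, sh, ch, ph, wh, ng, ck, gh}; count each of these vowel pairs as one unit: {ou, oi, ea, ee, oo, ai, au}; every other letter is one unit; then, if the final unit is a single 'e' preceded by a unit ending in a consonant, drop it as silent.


Word: "umbrella" (8 letters)
Left-to-right scan:
  1. 'u' (letter)
  2. 'm' (letter)
  3. 'b' (letter)
  4. 'r' (letter)
  5. 'e' (letter)
  6. 'l' (letter)
  7. 'l' (letter)
  8. 'a' (letter)
Units from scan: 8
Sound units = 8 units


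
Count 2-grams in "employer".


Word: "employer" (length 8)
Number of 2-grams = length - 2 + 1 = 8 - 2 + 1
= 7


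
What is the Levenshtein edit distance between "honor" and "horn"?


Word 1: "honor" (length 5)
Word 2: "horn" (length 4)
One optimal edit sequence (insert/delete/substitute each cost 1):
  1. keep 'h'
  2. keep 'o'
  3. delete 'n'  (+1)
  4. substitute 'o' -> 'r'  (+1)
  5. substitute 'r' -> 'n'  (+1)
Total edit operations: 3
Edit distance = 3


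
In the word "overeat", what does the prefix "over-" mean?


Prefix: over-
Example: overeat = over- + eat
Meaning = excessive


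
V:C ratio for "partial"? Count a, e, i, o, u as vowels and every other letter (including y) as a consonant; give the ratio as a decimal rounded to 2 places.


Word: "partial"
Vowels (a,e,i,o,u): 3
Consonants: 4
Ratio = 3/4
= 0.75


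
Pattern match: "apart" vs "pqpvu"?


Pattern of "apart": [0, 1, 0, 2, 3]
Pattern of "pqpvu": [0, 1, 0, 2, 3]
Patterns match
Same pattern = Yes


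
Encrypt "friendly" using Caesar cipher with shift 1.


Word: "friendly"
Shift: 1
Each letter → (letter + shift) mod 26:
  'f' (5) + 1 = 6 → 'g'
  'r' (17) + 1 = 18 → 's'
  'i' (8) + 1 = 9 → 'j'
  'e' (4) + 1 = 5 → 'f'
  'n' (13) + 1 = 14 → 'o'
  'd' (3) + 1 = 4 → 'e'
  'l' (11) + 1 = 12 → 'm'
  'y' (24) + 1 = 25 → 'z'
Result = "gsjfoemz"


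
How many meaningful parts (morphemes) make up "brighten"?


Word: "brighten"
Morphemes: bright + -en
Each morpheme carries meaning
= 2 morphemes


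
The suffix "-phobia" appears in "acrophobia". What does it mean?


Suffix: -phobia
Example: acrophobia (acro- + -phobia)
Meaning = fear of


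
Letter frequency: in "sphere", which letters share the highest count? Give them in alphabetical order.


Word: "sphere"
Letter counts:
  'e': 2
  'h': 1
  'p': 1
  'r': 1
  's': 1
Maximum count = 2
Most frequent = 'e' (2 times each)


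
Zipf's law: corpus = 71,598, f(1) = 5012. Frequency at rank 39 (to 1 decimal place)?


Zipf's law: f(r) = f(1) / r
f(1) = 5012
f(39) = 5012 / 39
= 128.5 occurrences


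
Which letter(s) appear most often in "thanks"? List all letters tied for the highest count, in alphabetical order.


Word: "thanks"
Letter counts:
  'a': 1
  'h': 1
  'k': 1
  'n': 1
  's': 1
  't': 1
Maximum count = 1
Most frequent = 'a', 'h', 'k', 'n', 's', 't' (1 time each)


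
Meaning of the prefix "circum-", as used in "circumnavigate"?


Prefix: circum-
As in: circumnavigate -> circum- + navigate
Meaning = around


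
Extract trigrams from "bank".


Word: "bank" (length 4)
Number of trigrams = 4 - 3 + 1 = 2
  Position 0: "ban"
  Position 1: "ank"
Trigrams = "ban", "ank"


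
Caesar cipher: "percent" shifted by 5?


Word: "percent"
Shift: 5
Each letter → (letter + shift) mod 26:
  'p' (15) + 5 = 20 → 'u'
  'e' (4) + 5 = 9 → 'j'
  'r' (17) + 5 = 22 → 'w'
  'c' (2) + 5 = 7 → 'h'
  'e' (4) + 5 = 9 → 'j'
  'n' (13) + 5 = 18 → 's'
  't' (19) + 5 = 24 → 'y'
Result = "ujwhjsy"


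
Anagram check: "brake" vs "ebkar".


Word 1: "brake" → sorted: abekr
Word 2: "ebkar" → sorted: abekr
Same letters? abekr == abekr
Anagram = Yes


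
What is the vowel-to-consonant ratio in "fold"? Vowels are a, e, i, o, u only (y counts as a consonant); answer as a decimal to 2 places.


Word: "fold"
Vowels (a,e,i,o,u): 1
Consonants: 3
Ratio = 1/3
= 0.33


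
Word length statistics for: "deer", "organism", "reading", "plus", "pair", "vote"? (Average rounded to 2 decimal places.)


Lengths: "deer"=4, "organism"=8, "reading"=7, "plus"=4, "pair"=4, "vote"=4
Sum = 31, Count = 6
Average = 31/6 = 5.17
= avg=5.17, min=4, max=8


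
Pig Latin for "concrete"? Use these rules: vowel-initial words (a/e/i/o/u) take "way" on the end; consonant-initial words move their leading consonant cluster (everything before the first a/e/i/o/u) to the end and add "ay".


Word: "concrete"
Starts with consonant(s) → move to end, add 'ay'
Consonant cluster: "c"
Pig Latin = "oncretecay"


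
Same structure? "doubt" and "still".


Pattern of "doubt": [0, 1, 2, 3, 4]
Pattern of "still": [0, 1, 2, 3, 3]
Patterns do not match
Same pattern = No


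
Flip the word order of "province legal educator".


Original: "province legal educator"
Words (1..n): province | legal | educator
Reversed (n..1): educator | legal | province
Result = "educator legal province"


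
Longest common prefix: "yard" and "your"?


Word 1: "yard"
Word 2: "your"
Comparing from start:
  Pos 0: 'y' == 'y'
  Pos 1: 'a' != 'o' (stop)
LCP = "y" (length 1)


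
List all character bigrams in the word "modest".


Word: "modest" (length 6)
Number of bigrams = 6 - 2 + 1 = 5
  Position 0: "mo"
  Position 1: "od"
  Position 2: "de"
  Position 3: "es"
  Position 4: "st"
Bigrams = "mo", "od", "de", "es", "st"


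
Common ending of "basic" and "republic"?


Word 1: "basic"
Word 2: "republic"
Comparing from end:
  Pos -1: 'c' == 'c'
  Pos -2: 'i' == 'i'
  Pos -3: 's' != 'l' (stop)
LCS = "ic" (length 2)


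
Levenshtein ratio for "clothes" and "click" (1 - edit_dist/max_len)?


Word 1: "clothes" (length 7)
Word 2: "click" (length 5)
One optimal edit sequence:
  1. keep 'c'
  2. keep 'l'
  3. delete 'o'  (+1)
  4. delete 't'  (+1)
  5. substitute 'h' -> 'i'  (+1)
  6. substitute 'e' -> 'c'  (+1)
  7. substitute 's' -> 'k'  (+1)
Edit distance = 5
Max length = max(7, 5) = 7
Similarity = 1 - 5/7
= 0.2857


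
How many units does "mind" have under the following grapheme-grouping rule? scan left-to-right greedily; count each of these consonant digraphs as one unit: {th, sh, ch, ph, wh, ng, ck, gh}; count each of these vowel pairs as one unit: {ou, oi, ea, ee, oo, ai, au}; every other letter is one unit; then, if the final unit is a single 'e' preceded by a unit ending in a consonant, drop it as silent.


Word: "mind" (4 letters)
Left-to-right scan:
  1. 'm' (letter)
  2. 'i' (letter)
  3. 'n' (letter)
  4. 'd' (letter)
Units from scan: 4
Sound units = 4 units


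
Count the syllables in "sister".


Word: "sister"
Syllable breakdown: sis-ter
Counting: 2 parts
= 2 syllables


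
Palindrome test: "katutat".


Word: "katutat"
Reversed: "tatutak"
Forward == Backward? katutat != tatutak
Palindrome = No


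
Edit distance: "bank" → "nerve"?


Word 1: "bank" (length 4)
Word 2: "nerve" (length 5)
One optimal edit sequence (insert/delete/substitute each cost 1):
  1. insert 'n'  (+1)
  2. substitute 'b' -> 'e'  (+1)
  3. substitute 'a' -> 'r'  (+1)
  4. substitute 'n' -> 'v'  (+1)
  5. substitute 'k' -> 'e'  (+1)
Total edit operations: 5
Edit distance = 5


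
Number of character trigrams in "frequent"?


Word: "frequent" (length 8)
Number of 3-grams = length - 3 + 1 = 8 - 3 + 1
= 6


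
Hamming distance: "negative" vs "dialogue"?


Comparing character by character (same length = 8):
  Pos 0: 'n' vs 'd' !=
  Pos 1: 'e' vs 'i' !=
  Pos 2: 'g' vs 'a' !=
  Pos 3: 'a' vs 'l' !=
  Pos 4: 't' vs 'o' !=
  Pos 5: 'i' vs 'g' !=
  Pos 6: 'v' vs 'u' !=
  Pos 7: 'e' vs 'e' =
Hamming distance = 7


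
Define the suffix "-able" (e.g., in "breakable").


Suffix: -able
Example: breakable (break + -able)
Meaning = capable of


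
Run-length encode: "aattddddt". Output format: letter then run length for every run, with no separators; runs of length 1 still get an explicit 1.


String: "aattddddt"
Scanning for consecutive runs:
  'a' x 2
  't' x 2
  'd' x 4
  't' x 1
RLE = "a2t2d4t1"


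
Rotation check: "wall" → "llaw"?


Word: "wall", Candidate: "llaw"
Method: check if candidate is substring of word+word
"wallwall" contains "llaw"? No
Is rotation = No


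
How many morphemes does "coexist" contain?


Word: "coexist"
Morphemes: co- + exist
Each morpheme carries meaning
= 2 morphemes


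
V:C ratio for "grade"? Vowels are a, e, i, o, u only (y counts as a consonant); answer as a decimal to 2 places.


Word: "grade"
Vowels (a,e,i,o,u): 2
Consonants: 3
Ratio = 2/3
= 0.67


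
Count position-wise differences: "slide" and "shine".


Comparing character by character (same length = 5):
  Pos 0: 's' vs 's' =
  Pos 1: 'l' vs 'h' !=
  Pos 2: 'i' vs 'i' =
  Pos 3: 'd' vs 'n' !=
  Pos 4: 'e' vs 'e' =
Hamming distance = 2


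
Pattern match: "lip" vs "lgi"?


Pattern of "lip": [0, 1, 2]
Pattern of "lgi": [0, 1, 2]
Patterns match
Same pattern = Yes


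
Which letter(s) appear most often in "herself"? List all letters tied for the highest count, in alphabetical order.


Word: "herself"
Letter counts:
  'e': 2
  'f': 1
  'h': 1
  'l': 1
  'r': 1
  's': 1
Maximum count = 2
Most frequent = 'e' (2 times each)


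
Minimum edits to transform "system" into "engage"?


Word 1: "system" (length 6)
Word 2: "engage" (length 6)
One optimal edit sequence (insert/delete/substitute each cost 1):
  1. substitute 's' -> 'e'  (+1)
  2. substitute 'y' -> 'n'  (+1)
  3. substitute 's' -> 'g'  (+1)
  4. substitute 't' -> 'a'  (+1)
  5. substitute 'e' -> 'g'  (+1)
  6. substitute 'm' -> 'e'  (+1)
Total edit operations: 6
Edit distance = 6


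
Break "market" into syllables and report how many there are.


Word: "market"
Syllable breakdown: mar | ket
Counting: 2 parts
= 2 syllables


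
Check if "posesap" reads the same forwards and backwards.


Word: "posesap"
Reversed: "pasesop"
Forward == Backward? posesap != pasesop
Palindrome = No


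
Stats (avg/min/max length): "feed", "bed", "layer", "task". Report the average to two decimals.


Lengths: "feed"=4, "bed"=3, "layer"=5, "task"=4
Sum = 16, Count = 4
Average = 16/4 = 4.00
= avg=4.00, min=3, max=5


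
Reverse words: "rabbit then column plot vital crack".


Original: "rabbit then column plot vital crack"
Words (1..n): rabbit | then | column | plot | vital | crack
Reversed (n..1): crack | vital | plot | column | then | rabbit
Result = "crack vital plot column then rabbit"


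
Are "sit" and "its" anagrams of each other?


Word 1: "sit" → sorted: ist
Word 2: "its" → sorted: ist
Same letters? ist == ist
Anagram = Yes


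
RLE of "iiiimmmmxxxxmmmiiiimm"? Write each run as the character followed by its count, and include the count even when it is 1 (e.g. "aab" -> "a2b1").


String: "iiiimmmmxxxxmmmiiiimm"
Scanning for consecutive runs:
  'i' x 4
  'm' x 4
  'x' x 4
  'm' x 3
  'i' x 4
  'm' x 2
RLE = "i4m4x4m3i4m2"


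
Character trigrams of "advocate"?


Word: "advocate" (length 8)
Number of trigrams = 8 - 3 + 1 = 6
  Position 0: "adv"
  Position 1: "dvo"
  Position 2: "voc"
  Position 3: "oca"
  Position 4: "cat"
  Position 5: "ate"
Trigrams = "adv", "dvo", "voc", "oca", "cat", "ate"


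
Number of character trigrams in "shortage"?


Word: "shortage" (length 8)
Number of 3-grams = length - 3 + 1 = 8 - 3 + 1
= 6


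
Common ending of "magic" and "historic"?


Word 1: "magic"
Word 2: "historic"
Comparing from end:
  Pos -1: 'c' == 'c'
  Pos -2: 'i' == 'i'
  Pos -3: 'g' != 'r' (stop)
LCS = "ic" (length 2)


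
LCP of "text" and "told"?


Word 1: "text"
Word 2: "told"
Comparing from start:
  Pos 0: 't' == 't'
  Pos 1: 'e' != 'o' (stop)
LCP = "t" (length 1)


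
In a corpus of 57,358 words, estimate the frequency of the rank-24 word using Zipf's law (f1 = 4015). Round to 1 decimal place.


Zipf's law: f(r) = f(1) / r
f(1) = 4015
f(24) = 4015 / 24
= 167.3 occurrences


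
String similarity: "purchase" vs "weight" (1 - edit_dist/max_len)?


Word 1: "purchase" (length 8)
Word 2: "weight" (length 6)
One optimal edit sequence:
  1. substitute 'p' -> 'w'  (+1)
  2. substitute 'u' -> 'e'  (+1)
  3. substitute 'r' -> 'i'  (+1)
  4. substitute 'c' -> 'g'  (+1)
  5. keep 'h'
  6. delete 'a'  (+1)
  7. delete 's'  (+1)
  8. substitute 'e' -> 't'  (+1)
Edit distance = 7
Max length = max(8, 6) = 8
Similarity = 1 - 7/8
= 0.1250


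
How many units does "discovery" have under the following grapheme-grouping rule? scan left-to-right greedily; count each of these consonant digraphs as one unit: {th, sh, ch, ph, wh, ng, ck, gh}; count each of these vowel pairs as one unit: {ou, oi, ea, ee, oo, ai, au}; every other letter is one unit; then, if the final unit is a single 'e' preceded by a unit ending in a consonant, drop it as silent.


Word: "discovery" (9 letters)
Left-to-right scan:
  1. 'd' (letter)
  2. 'i' (letter)
  3. 's' (letter)
  4. 'c' (letter)
  5. 'o' (letter)
  6. 'v' (letter)
  7. 'e' (letter)
  8. 'r' (letter)
  9. 'y' (letter)
Units from scan: 9
Sound units = 9 units


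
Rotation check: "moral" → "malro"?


Word: "moral", Candidate: "malro"
Method: check if candidate is substring of word+word
"moralmoral" contains "malro"? No
Is rotation = No


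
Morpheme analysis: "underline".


Word: "underline"
Morphemes: under- / line
Each morpheme carries meaning
= 2 morphemes


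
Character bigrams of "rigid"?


Word: "rigid" (length 5)
Number of bigrams = 5 - 2 + 1 = 4
  Position 0: "ri"
  Position 1: "ig"
  Position 2: "gi"
  Position 3: "id"
Bigrams = "ri", "ig", "gi", "id"


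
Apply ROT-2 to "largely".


Word: "largely"
Shift: 2
Each letter → (letter + shift) mod 26:
  'l' (11) + 2 = 13 → 'n'
  'a' (0) + 2 = 2 → 'c'
  'r' (17) + 2 = 19 → 't'
  'g' (6) + 2 = 8 → 'i'
  'e' (4) + 2 = 6 → 'g'
  'l' (11) + 2 = 13 → 'n'
  'y' (24) + 2 = 0 → 'a'
Result = "nctigna"


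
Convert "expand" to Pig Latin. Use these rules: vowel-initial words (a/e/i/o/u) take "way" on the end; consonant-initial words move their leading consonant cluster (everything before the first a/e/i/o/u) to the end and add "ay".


Word: "expand"
Starts with vowel → add 'way'
Pig Latin = "expandway"


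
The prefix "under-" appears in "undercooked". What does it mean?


Prefix: under-
Example: undercooked (under- + cooked)
Meaning = insufficient


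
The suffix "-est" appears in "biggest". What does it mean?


Suffix: -est
As in: biggest -> big + -est, with a spelling change
Meaning = most


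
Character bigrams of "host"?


Word: "host" (length 4)
Number of bigrams = 4 - 2 + 1 = 3
  Position 0: "ho"
  Position 1: "os"
  Position 2: "st"
Bigrams = "ho", "os", "st"


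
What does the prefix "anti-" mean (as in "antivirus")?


Prefix: anti-
Example: antivirus (anti- + virus)
Meaning = against


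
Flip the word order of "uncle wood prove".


Original: "uncle wood prove"
Words (1..n): uncle | wood | prove
Reversed (n..1): prove | wood | uncle
Result = "prove wood uncle"


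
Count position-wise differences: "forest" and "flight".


Comparing character by character (same length = 6):
  Pos 0: 'f' vs 'f' =
  Pos 1: 'o' vs 'l' !=
  Pos 2: 'r' vs 'i' !=
  Pos 3: 'e' vs 'g' !=
  Pos 4: 's' vs 'h' !=
  Pos 5: 't' vs 't' =
Hamming distance = 4


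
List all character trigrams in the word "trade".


Word: "trade" (length 5)
Number of trigrams = 5 - 3 + 1 = 3
  Position 0: "tra"
  Position 1: "rad"
  Position 2: "ade"
Trigrams = "tra", "rad", "ade"


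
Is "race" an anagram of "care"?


Word 1: "care" → sorted: acer
Word 2: "race" → sorted: acer
Same letters? acer == acer
Anagram = Yes


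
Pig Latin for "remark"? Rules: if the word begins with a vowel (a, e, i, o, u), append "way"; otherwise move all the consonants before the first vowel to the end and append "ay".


Word: "remark"
Starts with consonant(s) → move to end, add 'ay'
Consonant cluster: "r"
Pig Latin = "emarkray"


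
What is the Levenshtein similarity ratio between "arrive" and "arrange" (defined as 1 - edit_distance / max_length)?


Word 1: "arrive" (length 6)
Word 2: "arrange" (length 7)
One optimal edit sequence:
  1. keep 'a'
  2. keep 'r'
  3. keep 'r'
  4. insert 'a'  (+1)
  5. substitute 'i' -> 'n'  (+1)
  6. substitute 'v' -> 'g'  (+1)
  7. keep 'e'
Edit distance = 3
Max length = max(6, 7) = 7
Similarity = 1 - 3/7
= 0.5714


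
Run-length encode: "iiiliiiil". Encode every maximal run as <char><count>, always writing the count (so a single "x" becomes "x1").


String: "iiiliiiil"
Scanning for consecutive runs:
  'i' x 3
  'l' x 1
  'i' x 4
  'l' x 1
RLE = "i3l1i4l1"


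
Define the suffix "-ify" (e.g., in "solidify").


Suffix: -ify
Example: solidify (solid + -ify)
Meaning = to make


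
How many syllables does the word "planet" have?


Word: "planet"
Syllable breakdown: plan / et
Counting: 2 parts
= 2 syllables


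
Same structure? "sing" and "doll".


Pattern of "sing": [0, 1, 2, 3]
Pattern of "doll": [0, 1, 2, 2]
Patterns do not match
Same pattern = No


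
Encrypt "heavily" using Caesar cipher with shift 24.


Word: "heavily"
Shift: 24
Each letter → (letter + shift) mod 26:
  'h' (7) + 24 = 5 → 'f'
  'e' (4) + 24 = 2 → 'c'
  'a' (0) + 24 = 24 → 'y'
  'v' (21) + 24 = 19 → 't'
  'i' (8) + 24 = 6 → 'g'
  'l' (11) + 24 = 9 → 'j'
  'y' (24) + 24 = 22 → 'w'
Result = "fcytgjw"


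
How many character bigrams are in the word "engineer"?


Word: "engineer" (length 8)
Number of 2-grams = length - 2 + 1 = 8 - 2 + 1
= 7


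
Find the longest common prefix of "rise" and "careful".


Word 1: "rise"
Word 2: "careful"
Comparing from start:
  Pos 0: 'r' != 'c' (stop)
LCP = "" (length 0)


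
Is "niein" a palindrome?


Word: "niein"
Reversed: "niein"
Forward == Backward? niein == niein
Palindrome = Yes


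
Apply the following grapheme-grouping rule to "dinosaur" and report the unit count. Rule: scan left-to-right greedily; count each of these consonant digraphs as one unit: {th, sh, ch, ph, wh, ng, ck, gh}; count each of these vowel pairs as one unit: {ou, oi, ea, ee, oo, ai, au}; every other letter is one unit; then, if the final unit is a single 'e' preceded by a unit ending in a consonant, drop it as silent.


Word: "dinosaur" (8 letters)
Left-to-right scan:
  [1] 'd' (letter)
  [2] 'i' (letter)
  [3] 'n' (letter)
  [4] 'o' (letter)
  [5] 's' (letter)
  [6] 'au' (vowel-pair)
  [7] 'r' (letter)
Units from scan: 7
Sound units = 7 units


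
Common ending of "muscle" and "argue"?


Word 1: "muscle"
Word 2: "argue"
Comparing from end:
  Pos -1: 'e' == 'e'
  Pos -2: 'l' != 'u' (stop)
LCS = "e" (length 1)


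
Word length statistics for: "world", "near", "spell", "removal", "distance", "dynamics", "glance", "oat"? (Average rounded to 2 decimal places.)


Lengths: "world"=5, "near"=4, "spell"=5, "removal"=7, "distance"=8, "dynamics"=8, "glance"=6, "oat"=3
Sum = 46, Count = 8
Average = 46/8 = 5.75
= avg=5.75, min=3, max=8


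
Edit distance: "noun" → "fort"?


Word 1: "noun" (length 4)
Word 2: "fort" (length 4)
One optimal edit sequence (insert/delete/substitute each cost 1):
  1. substitute 'n' -> 'f'  (+1)
  2. keep 'o'
  3. substitute 'u' -> 'r'  (+1)
  4. substitute 'n' -> 't'  (+1)
Total edit operations: 3
Edit distance = 3


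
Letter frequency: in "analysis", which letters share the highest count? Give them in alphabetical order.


Word: "analysis"
Letter counts:
  'a': 2
  'i': 1
  'l': 1
  'n': 1
  's': 2
  'y': 1
Maximum count = 2
Most frequent = 'a', 's' (2 times each)


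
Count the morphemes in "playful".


Word: "playful"
Morphemes: play | -ful
Each morpheme carries meaning
= 2 morphemes


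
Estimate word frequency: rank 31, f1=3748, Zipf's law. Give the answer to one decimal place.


Zipf's law: f(r) = f(1) / r
f(1) = 3748
f(31) = 3748 / 31
= 120.9 occurrences


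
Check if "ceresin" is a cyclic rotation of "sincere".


Word: "sincere", Candidate: "ceresin"
Method: check if candidate is substring of word+word
"sinceresincere" contains "ceresin"? Yes
Is rotation = Yes


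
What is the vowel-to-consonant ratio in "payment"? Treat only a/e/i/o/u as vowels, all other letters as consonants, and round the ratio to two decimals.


Word: "payment"
Vowels (a,e,i,o,u): 2
Consonants: 5
Ratio = 2/5
= 0.40


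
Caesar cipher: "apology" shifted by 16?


Word: "apology"
Shift: 16
Each letter → (letter + shift) mod 26:
  'a' (0) + 16 = 16 → 'q'
  'p' (15) + 16 = 5 → 'f'
  'o' (14) + 16 = 4 → 'e'
  'l' (11) + 16 = 1 → 'b'
  'o' (14) + 16 = 4 → 'e'
  'g' (6) + 16 = 22 → 'w'
  'y' (24) + 16 = 14 → 'o'
Result = "qfebewo"


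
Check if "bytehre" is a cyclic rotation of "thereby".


Word: "thereby", Candidate: "bytehre"
Method: check if candidate is substring of word+word
"therebythereby" contains "bytehre"? No
Is rotation = No


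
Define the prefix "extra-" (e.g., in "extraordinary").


Prefix: extra-
Example: extraordinary (extra- + ordinary)
Meaning = beyond


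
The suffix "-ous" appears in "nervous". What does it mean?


Suffix: -ous
As in: nervous -> nerve + -ous, with a spelling change
Meaning = having quality of


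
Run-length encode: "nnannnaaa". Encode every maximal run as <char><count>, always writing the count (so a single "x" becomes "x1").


String: "nnannnaaa"
Scanning for consecutive runs:
  'n' x 2
  'a' x 1
  'n' x 3
  'a' x 3
RLE = "n2a1n3a3"


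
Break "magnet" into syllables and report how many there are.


Word: "magnet"
Syllable breakdown: mag / net
Counting: 2 parts
= 2 syllables


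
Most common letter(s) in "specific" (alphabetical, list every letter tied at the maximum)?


Word: "specific"
Letter counts:
  'c': 2
  'e': 1
  'f': 1
  'i': 2
  'p': 1
  's': 1
Maximum count = 2
Most frequent = 'c', 'i' (2 times each)


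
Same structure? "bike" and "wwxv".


Pattern of "bike": [0, 1, 2, 3]
Pattern of "wwxv": [0, 0, 1, 2]
Patterns do not match
Same pattern = No


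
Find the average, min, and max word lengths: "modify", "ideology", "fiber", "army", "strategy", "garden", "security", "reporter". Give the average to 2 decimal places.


Lengths: "modify"=6, "ideology"=8, "fiber"=5, "army"=4, "strategy"=8, "garden"=6, "security"=8, "reporter"=8
Sum = 53, Count = 8
Average = 53/8 = 6.63
= avg=6.63, min=4, max=8


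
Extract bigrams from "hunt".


Word: "hunt" (length 4)
Number of bigrams = 4 - 2 + 1 = 3
  Position 0: "hu"
  Position 1: "un"
  Position 2: "nt"
Bigrams = "hu", "un", "nt"


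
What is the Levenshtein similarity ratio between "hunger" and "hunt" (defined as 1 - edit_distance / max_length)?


Word 1: "hunger" (length 6)
Word 2: "hunt" (length 4)
One optimal edit sequence:
  1. keep 'h'
  2. keep 'u'
  3. keep 'n'
  4. delete 'g'  (+1)
  5. delete 'e'  (+1)
  6. substitute 'r' -> 't'  (+1)
Edit distance = 3
Max length = max(6, 4) = 6
Similarity = 1 - 3/6
= 0.5000
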